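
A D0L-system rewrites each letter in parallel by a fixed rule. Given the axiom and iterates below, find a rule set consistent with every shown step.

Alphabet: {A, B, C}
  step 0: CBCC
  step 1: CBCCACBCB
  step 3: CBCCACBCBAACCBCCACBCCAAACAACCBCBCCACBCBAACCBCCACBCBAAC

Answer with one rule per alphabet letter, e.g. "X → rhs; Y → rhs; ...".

A->AAC, B->CCA, C->CB

  step 0 ⇒ step 1: CBCC ⇒ CB·CCA·CB·CB
    B ↦ CCA
    C ↦ CB
    A ↦ AAC  (constrained at step 1)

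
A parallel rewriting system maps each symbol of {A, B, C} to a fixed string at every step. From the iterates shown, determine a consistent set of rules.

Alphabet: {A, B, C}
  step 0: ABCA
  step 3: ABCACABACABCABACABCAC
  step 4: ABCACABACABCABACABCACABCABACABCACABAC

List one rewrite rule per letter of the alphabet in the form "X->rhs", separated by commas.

  step 3 ⇒ step 4: ABCACABACABCABACABCAC ⇒ AB·C·AC·AB·AC·AB·C·AB·AC·AB·C·AC·AB·C·AB·AC·AB·C·AC·AB·AC
    A ↦ AB
    B ↦ C
    C ↦ AC

A->AB, B->C, C->AC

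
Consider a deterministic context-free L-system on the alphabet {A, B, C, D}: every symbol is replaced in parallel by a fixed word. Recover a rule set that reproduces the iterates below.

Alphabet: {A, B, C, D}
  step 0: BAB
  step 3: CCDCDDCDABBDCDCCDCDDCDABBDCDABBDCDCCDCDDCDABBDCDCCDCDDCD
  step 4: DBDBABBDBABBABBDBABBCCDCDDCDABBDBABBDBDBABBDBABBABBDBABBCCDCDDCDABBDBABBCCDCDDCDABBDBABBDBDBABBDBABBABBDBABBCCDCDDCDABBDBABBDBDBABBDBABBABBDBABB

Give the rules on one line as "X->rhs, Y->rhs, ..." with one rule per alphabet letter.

  step 3 ⇒ step 4: CCDCDDCDABBDCDCCDCDDCDABBDCDABBDCDCCDCDDCDABBDCDCCDCDDCD ⇒ DB·DB·ABB·DB·ABB·ABB·DB·ABB·CC·DCD·DCD·ABB·DB·ABB·DB·DB·ABB·DB·ABB·ABB·DB·ABB·CC·DCD·DCD·ABB·DB·ABB·CC·DCD·DCD·ABB·DB·ABB·DB·DB·ABB·DB·ABB·ABB·DB·ABB·CC·DCD·DCD·ABB·DB·ABB·DB·DB·ABB·DB·ABB·ABB·DB·ABB
    A ↦ CC
    B ↦ DCD
    C ↦ DB
    D ↦ ABB

A->CC, B->DCD, C->DB, D->ABB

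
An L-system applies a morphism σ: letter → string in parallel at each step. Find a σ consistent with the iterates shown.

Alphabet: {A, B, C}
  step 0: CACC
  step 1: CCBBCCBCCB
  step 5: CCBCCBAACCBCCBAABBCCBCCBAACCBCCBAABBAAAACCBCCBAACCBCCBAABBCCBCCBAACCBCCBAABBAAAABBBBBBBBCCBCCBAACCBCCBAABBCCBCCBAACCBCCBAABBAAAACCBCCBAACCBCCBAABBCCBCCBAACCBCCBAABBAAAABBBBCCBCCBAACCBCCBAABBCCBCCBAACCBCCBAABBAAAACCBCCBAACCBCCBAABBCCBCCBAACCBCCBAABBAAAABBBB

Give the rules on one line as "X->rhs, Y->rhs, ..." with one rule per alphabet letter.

  step 0 ⇒ step 1: CACC ⇒ CCB·B·CCB·CCB
    A ↦ B
    C ↦ CCB
    B ↦ AA  (constrained at step 1)

A->B, B->AA, C->CCB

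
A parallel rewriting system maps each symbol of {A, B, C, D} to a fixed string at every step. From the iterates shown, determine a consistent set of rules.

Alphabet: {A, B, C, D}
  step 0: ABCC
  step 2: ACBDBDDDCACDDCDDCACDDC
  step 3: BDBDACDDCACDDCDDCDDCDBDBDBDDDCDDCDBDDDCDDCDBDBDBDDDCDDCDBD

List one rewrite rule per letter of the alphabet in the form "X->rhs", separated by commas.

A->B, B->AC, C->DBD, D->DDC

  step 2 ⇒ step 3: ACBDBDDDCACDDCDDCACDDC ⇒ B·DBD·AC·DDC·AC·DDC·DDC·DDC·DBD·B·DBD·DDC·DDC·DBD·DDC·DDC·DBD·B·DBD·DDC·DDC·DBD
    A ↦ B
    B ↦ AC
    C ↦ DBD
    D ↦ DDC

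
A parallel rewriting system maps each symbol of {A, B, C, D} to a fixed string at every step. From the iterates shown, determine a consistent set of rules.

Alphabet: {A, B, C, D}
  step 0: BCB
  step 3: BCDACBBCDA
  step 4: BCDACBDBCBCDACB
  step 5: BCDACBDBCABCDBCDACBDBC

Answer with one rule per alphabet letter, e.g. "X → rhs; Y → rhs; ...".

  step 4 ⇒ step 5: BCDACBDBCBCDACB ⇒ BC·D·A·CB·D·BC·A·BC·D·BC·D·A·CB·D·BC
    A ↦ CB
    B ↦ BC
    C ↦ D
    D ↦ A

A->CB, B->BC, C->D, D->A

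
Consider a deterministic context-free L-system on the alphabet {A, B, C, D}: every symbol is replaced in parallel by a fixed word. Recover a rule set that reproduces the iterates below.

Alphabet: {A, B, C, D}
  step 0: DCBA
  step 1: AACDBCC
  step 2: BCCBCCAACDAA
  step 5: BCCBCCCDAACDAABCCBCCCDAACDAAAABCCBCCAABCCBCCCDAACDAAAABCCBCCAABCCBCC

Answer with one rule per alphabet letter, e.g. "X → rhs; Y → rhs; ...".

A->BCC, B->CD, C->A, D->A

  step 1 ⇒ step 2: AACDBCC ⇒ BCC·BCC·A·A·CD·A·A
    A ↦ BCC
    B ↦ CD
    C ↦ A
    D ↦ A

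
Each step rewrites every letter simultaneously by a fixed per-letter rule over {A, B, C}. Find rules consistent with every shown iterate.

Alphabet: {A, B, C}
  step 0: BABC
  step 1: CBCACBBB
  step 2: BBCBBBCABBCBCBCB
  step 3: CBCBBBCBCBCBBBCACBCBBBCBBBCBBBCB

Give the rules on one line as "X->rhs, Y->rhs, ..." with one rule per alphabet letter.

A->CA, B->CB, C->BB

  step 2 ⇒ step 3: BBCBBBCABBCBCBCB ⇒ CB·CB·BB·CB·CB·CB·BB·CA·CB·CB·BB·CB·BB·CB·BB·CB
    A ↦ CA
    B ↦ CB
    C ↦ BB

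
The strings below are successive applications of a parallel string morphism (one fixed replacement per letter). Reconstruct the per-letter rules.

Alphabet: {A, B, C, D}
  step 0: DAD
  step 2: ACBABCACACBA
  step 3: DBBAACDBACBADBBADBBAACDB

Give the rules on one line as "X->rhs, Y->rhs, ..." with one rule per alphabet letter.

  step 2 ⇒ step 3: ACBABCACACBA ⇒ DB·BA·AC·DB·AC·BA·DB·BA·DB·BA·AC·DB
    A ↦ DB
    B ↦ AC
    C ↦ BA
    D ↦ BC  (constrained at step 0)

A->DB, B->AC, C->BA, D->BC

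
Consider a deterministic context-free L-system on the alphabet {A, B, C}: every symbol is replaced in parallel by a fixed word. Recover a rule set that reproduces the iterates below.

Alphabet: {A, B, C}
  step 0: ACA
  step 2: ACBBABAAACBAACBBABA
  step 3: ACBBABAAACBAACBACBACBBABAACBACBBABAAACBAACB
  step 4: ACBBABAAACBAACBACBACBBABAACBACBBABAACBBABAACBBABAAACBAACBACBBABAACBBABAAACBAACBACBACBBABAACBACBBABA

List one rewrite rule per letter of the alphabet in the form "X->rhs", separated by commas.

  step 3 ⇒ step 4: ACBBABAAACBAACBACBACBBABAACBACBBABAAACBAACB ⇒ ACB·BAB·A·A·ACB·A·ACB·ACB·ACB·BAB·A·ACB·ACB·BAB·A·ACB·BAB·A·ACB·BAB·A·A·ACB·A·ACB·ACB·BAB·A·ACB·BAB·A·A·ACB·A·ACB·ACB·ACB·BAB·A·ACB·ACB·BAB·A
    A ↦ ACB
    B ↦ A
    C ↦ BAB

A->ACB, B->A, C->BAB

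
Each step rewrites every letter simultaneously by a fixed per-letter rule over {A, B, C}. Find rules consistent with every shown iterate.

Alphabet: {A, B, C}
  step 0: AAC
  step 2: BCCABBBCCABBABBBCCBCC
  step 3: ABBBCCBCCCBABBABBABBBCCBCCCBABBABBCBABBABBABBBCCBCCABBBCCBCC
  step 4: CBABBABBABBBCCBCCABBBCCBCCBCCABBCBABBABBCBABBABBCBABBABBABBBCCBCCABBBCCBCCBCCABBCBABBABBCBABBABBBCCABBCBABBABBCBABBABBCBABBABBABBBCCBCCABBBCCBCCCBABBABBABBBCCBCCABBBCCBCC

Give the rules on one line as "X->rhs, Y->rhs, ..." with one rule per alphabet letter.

  step 3 ⇒ step 4: ABBBCCBCCCBABBABBABBBCCBCCCBABBABBCBABBABBABBBCCBCCABBBCCBCC ⇒ CB·ABB·ABB·ABB·BCC·BCC·ABB·BCC·BCC·BCC·ABB·CB·ABB·ABB·CB·ABB·ABB·CB·ABB·ABB·ABB·BCC·BCC·ABB·BCC·BCC·BCC·ABB·CB·ABB·ABB·CB·ABB·ABB·BCC·ABB·CB·ABB·ABB·CB·ABB·ABB·CB·ABB·ABB·ABB·BCC·BCC·ABB·BCC·BCC·CB·ABB·ABB·ABB·BCC·BCC·ABB·BCC·BCC
    A ↦ CB
    B ↦ ABB
    C ↦ BCC

A->CB, B->ABB, C->BCC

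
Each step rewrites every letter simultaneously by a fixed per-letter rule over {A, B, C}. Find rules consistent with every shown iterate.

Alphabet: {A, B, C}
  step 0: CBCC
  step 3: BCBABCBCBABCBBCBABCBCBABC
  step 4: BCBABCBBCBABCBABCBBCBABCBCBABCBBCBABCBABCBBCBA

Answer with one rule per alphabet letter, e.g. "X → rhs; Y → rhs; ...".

A->B, B->BC, C->BA

  step 3 ⇒ step 4: BCBABCBCBABCBBCBABCBCBABC ⇒ BC·BA·BC·B·BC·BA·BC·BA·BC·B·BC·BA·BC·BC·BA·BC·B·BC·BA·BC·BA·BC·B·BC·BA
    A ↦ B
    B ↦ BC
    C ↦ BA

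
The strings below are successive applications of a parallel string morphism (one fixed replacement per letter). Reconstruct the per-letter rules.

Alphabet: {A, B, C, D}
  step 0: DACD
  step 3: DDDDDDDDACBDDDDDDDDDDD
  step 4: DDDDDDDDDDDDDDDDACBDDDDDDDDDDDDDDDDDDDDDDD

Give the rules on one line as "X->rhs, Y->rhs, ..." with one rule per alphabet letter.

  step 3 ⇒ step 4: DDDDDDDDACBDDDDDDDDDDD ⇒ DD·DD·DD·DD·DD·DD·DD·DD·AC·B·D·DD·DD·DD·DD·DD·DD·DD·DD·DD·DD·DD
    A ↦ AC
    B ↦ D
    C ↦ B
    D ↦ DD

A->AC, B->D, C->B, D->DD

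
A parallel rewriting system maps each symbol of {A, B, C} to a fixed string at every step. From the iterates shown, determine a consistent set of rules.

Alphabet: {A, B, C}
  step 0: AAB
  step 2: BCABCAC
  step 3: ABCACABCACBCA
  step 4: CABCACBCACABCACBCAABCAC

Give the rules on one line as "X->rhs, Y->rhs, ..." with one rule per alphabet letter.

  step 3 ⇒ step 4: ABCACABCACBCA ⇒ C·A·BCA·C·BCA·C·A·BCA·C·BCA·A·BCA·C
    A ↦ C
    B ↦ A
    C ↦ BCA

A->C, B->A, C->BCA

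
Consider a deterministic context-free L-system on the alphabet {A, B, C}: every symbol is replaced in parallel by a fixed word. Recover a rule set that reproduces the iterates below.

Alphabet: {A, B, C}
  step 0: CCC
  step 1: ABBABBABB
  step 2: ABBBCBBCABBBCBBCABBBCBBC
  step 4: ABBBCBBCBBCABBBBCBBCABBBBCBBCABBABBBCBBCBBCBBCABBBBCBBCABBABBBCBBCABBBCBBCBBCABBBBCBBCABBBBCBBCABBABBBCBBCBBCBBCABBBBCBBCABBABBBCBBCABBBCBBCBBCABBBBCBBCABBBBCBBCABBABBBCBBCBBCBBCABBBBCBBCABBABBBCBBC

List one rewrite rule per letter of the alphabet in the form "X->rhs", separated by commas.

  step 1 ⇒ step 2: ABBABBABB ⇒ AB·BBC·BBC·AB·BBC·BBC·AB·BBC·BBC
    A ↦ AB
    B ↦ BBC
  step 0 ⇒ step 1: CCC ⇒ ABB·ABB·ABB
    C ↦ ABB

A->AB, B->BBC, C->ABB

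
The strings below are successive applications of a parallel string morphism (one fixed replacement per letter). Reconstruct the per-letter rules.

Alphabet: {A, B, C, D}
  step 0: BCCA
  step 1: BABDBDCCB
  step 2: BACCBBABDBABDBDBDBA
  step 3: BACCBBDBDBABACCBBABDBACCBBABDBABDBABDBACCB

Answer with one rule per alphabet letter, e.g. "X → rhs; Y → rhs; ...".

  step 2 ⇒ step 3: BACCBBABDBABDBDBDBA ⇒ BA·CCB·BD·BD·BA·BA·CCB·BA·BD·BA·CCB·BA·BD·BA·BD·BA·BD·BA·CCB
    A ↦ CCB
    B ↦ BA
    C ↦ BD
    D ↦ BD

A->CCB, B->BA, C->BD, D->BD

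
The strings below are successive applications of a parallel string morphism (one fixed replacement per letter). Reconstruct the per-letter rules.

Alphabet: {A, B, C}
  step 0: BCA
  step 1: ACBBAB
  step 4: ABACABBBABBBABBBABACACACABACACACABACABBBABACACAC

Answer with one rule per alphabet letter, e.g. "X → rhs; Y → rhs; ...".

  step 0 ⇒ step 1: BCA ⇒ AC·BB·AB
    A ↦ AB
    B ↦ AC
    C ↦ BB

A->AB, B->AC, C->BB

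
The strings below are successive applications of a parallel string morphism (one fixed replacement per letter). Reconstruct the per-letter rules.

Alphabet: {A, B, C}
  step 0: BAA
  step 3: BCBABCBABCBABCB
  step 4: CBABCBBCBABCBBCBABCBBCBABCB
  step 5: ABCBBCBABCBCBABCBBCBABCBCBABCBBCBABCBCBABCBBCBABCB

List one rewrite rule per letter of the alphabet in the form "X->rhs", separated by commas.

A->B, B->CB, C->AB

  step 4 ⇒ step 5: CBABCBBCBABCBBCBABCBBCBABCB ⇒ AB·CB·B·CB·AB·CB·CB·AB·CB·B·CB·AB·CB·CB·AB·CB·B·CB·AB·CB·CB·AB·CB·B·CB·AB·CB
    A ↦ B
    B ↦ CB
    C ↦ AB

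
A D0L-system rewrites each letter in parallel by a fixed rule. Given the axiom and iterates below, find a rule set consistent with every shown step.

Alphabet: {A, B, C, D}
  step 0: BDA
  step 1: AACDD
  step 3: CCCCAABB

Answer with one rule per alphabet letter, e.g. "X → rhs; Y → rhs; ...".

  step 0 ⇒ step 1: BDA ⇒ AA·C·DD
    A ↦ DD
    B ↦ AA
    D ↦ C
    C ↦ B  (constrained at step 1)

A->DD, B->AA, C->B, D->C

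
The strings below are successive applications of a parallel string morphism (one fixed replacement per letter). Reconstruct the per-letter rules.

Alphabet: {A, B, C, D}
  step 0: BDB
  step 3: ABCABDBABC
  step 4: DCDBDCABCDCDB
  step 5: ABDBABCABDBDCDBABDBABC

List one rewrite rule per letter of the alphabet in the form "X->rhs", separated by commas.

  step 4 ⇒ step 5: DCDBDCABCDCDB ⇒ AB·DB·AB·C·AB·DB·D·C·DB·AB·DB·AB·C
    A ↦ D
    B ↦ C
    C ↦ DB
    D ↦ AB

A->D, B->C, C->DB, D->AB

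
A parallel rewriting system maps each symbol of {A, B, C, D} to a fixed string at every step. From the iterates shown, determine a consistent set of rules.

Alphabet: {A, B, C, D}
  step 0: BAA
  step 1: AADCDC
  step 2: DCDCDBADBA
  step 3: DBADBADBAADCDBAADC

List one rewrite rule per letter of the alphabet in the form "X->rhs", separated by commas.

A->DC, B->AA, C->A, D->DB

  step 2 ⇒ step 3: DCDCDBADBA ⇒ DB·A·DB·A·DB·AA·DC·DB·AA·DC
    A ↦ DC
    B ↦ AA
    C ↦ A
    D ↦ DB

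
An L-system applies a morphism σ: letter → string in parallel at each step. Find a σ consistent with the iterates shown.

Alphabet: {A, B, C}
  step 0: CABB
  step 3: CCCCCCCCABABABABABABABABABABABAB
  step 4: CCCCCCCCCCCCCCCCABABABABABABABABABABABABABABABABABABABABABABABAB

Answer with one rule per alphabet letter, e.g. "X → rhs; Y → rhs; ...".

A->AB, B->AB, C->CC

  step 3 ⇒ step 4: CCCCCCCCABABABABABABABABABABABAB ⇒ CC·CC·CC·CC·CC·CC·CC·CC·AB·AB·AB·AB·AB·AB·AB·AB·AB·AB·AB·AB·AB·AB·AB·AB·AB·AB·AB·AB·AB·AB·AB·AB
    A ↦ AB
    B ↦ AB
    C ↦ CC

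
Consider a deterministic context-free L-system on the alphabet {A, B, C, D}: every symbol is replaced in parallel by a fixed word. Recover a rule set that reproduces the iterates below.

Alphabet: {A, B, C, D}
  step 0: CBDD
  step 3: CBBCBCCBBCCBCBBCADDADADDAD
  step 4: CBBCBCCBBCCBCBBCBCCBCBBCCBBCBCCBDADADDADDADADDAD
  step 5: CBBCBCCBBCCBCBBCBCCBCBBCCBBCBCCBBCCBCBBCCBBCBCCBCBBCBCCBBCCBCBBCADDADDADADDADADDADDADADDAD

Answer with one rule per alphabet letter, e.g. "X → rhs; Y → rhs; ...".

A->D, B->BC, C->CB, D->AD

  step 4 ⇒ step 5: CBBCBCCBBCCBCBBCBCCBCBBCCBBCBCCBDADADDADDADADDAD ⇒ CB·BC·BC·CB·BC·CB·CB·BC·BC·CB·CB·BC·CB·BC·BC·CB·BC·CB·CB·BC·CB·BC·BC·CB·CB·BC·BC·CB·BC·CB·CB·BC·AD·D·AD·D·AD·AD·D·AD·AD·D·AD·D·AD·AD·D·AD
    A ↦ D
    B ↦ BC
    C ↦ CB
    D ↦ AD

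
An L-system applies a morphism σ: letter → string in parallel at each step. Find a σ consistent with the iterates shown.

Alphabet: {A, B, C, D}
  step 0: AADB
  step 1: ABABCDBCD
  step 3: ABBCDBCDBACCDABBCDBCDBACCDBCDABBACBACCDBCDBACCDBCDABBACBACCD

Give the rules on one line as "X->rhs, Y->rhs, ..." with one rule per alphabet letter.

A->AB, B->BCD, C->BAC, D->CD

  step 0 ⇒ step 1: AADB ⇒ AB·AB·CD·BCD
    A ↦ AB
    B ↦ BCD
    D ↦ CD
    C ↦ BAC  (constrained at step 1)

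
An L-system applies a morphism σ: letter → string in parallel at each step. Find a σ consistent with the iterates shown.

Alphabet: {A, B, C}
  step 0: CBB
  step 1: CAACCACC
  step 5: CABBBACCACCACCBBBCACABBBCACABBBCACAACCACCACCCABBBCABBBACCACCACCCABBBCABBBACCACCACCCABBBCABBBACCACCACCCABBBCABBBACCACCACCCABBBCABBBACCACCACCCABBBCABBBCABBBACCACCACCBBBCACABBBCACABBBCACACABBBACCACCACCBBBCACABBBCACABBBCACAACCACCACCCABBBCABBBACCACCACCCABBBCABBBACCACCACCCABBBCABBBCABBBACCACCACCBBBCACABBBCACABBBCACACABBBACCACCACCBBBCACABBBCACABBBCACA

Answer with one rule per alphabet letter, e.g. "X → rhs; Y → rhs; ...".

  step 0 ⇒ step 1: CBB ⇒ CA·ACC·ACC
    B ↦ ACC
    C ↦ CA
    A ↦ BBB  (constrained at step 1)

A->BBB, B->ACC, C->CA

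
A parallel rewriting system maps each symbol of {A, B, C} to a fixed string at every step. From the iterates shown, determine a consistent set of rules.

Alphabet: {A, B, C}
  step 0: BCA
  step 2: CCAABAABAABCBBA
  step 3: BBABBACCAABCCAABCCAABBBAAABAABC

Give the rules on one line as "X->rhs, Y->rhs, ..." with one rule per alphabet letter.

  step 2 ⇒ step 3: CCAABAABAABCBBA ⇒ BBA·BBA·C·C·AAB·C·C·AAB·C·C·AAB·BBA·AAB·AAB·C
    A ↦ C
    B ↦ AAB
    C ↦ BBA

A->C, B->AAB, C->BBA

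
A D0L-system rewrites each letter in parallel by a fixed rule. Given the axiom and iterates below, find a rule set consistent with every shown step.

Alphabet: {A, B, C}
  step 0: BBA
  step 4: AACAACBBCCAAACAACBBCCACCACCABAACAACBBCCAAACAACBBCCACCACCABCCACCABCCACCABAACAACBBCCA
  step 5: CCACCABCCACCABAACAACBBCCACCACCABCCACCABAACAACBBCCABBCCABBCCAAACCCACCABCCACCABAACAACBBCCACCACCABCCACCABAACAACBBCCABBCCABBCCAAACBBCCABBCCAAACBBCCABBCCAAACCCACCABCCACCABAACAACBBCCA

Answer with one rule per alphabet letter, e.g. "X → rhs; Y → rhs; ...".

A->CCA, B->AAC, C->B

  step 4 ⇒ step 5: AACAACBBCCAAACAACBBCCACCACCABAACAACBBCCAAACAACBBCCACCACCABCCACCABCCACCABAACAACBBCCA ⇒ CCA·CCA·B·CCA·CCA·B·AAC·AAC·B·B·CCA·CCA·CCA·B·CCA·CCA·B·AAC·AAC·B·B·CCA·B·B·CCA·B·B·CCA·AAC·CCA·CCA·B·CCA·CCA·B·AAC·AAC·B·B·CCA·CCA·CCA·B·CCA·CCA·B·AAC·AAC·B·B·CCA·B·B·CCA·B·B·CCA·AAC·B·B·CCA·B·B·CCA·AAC·B·B·CCA·B·B·CCA·AAC·CCA·CCA·B·CCA·CCA·B·AAC·AAC·B·B·CCA
    A ↦ CCA
    B ↦ AAC
    C ↦ B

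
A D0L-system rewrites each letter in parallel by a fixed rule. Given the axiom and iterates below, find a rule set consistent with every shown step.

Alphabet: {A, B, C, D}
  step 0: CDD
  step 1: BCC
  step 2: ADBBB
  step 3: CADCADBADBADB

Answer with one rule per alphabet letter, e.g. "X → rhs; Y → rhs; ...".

A->CAD, B->ADB, C->B, D->C

  step 2 ⇒ step 3: ADBBB ⇒ CAD·C·ADB·ADB·ADB
    A ↦ CAD
    B ↦ ADB
    D ↦ C
  step 0 ⇒ step 1: CDD ⇒ B·C·C
    C ↦ B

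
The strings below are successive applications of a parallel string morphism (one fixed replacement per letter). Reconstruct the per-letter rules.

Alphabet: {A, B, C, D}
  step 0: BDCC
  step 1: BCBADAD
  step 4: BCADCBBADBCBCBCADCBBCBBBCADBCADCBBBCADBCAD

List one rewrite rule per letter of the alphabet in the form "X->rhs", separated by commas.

A->CB, B->BC, C->AD, D->B

  step 0 ⇒ step 1: BDCC ⇒ BC·B·AD·AD
    B ↦ BC
    C ↦ AD
    D ↦ B
    A ↦ CB  (constrained at step 1)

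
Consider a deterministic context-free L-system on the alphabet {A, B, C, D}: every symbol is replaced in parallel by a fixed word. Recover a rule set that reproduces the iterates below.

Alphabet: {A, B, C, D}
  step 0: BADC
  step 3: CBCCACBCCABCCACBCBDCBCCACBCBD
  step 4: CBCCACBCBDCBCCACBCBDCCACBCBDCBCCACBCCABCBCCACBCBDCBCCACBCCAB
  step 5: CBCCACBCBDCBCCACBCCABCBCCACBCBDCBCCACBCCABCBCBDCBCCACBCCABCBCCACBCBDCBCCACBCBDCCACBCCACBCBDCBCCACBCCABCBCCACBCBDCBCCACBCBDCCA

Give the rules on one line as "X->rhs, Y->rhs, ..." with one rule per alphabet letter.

  step 4 ⇒ step 5: CBCCACBCBDCBCCACBCBDCCACBCBDCBCCACBCCABCBCCACBCBDCBCCACBCCAB ⇒ CB·CCA·CB·CB·D·CB·CCA·CB·CCA·B·CB·CCA·CB·CB·D·CB·CCA·CB·CCA·B·CB·CB·D·CB·CCA·CB·CCA·B·CB·CCA·CB·CB·D·CB·CCA·CB·CB·D·CCA·CB·CCA·CB·CB·D·CB·CCA·CB·CCA·B·CB·CCA·CB·CB·D·CB·CCA·CB·CB·D·CCA
    A ↦ D
    B ↦ CCA
    C ↦ CB
    D ↦ B

A->D, B->CCA, C->CB, D->B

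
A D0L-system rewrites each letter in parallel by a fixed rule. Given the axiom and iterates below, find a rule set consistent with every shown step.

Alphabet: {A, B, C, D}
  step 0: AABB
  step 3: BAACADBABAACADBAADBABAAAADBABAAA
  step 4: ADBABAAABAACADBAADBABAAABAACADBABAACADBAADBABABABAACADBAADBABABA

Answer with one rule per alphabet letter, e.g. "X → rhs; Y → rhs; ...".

A->BA, B->AD, C->AA, D->AC

  step 3 ⇒ step 4: BAACADBABAACADBAADBABAAAADBABAAA ⇒ AD·BA·BA·AA·BA·AC·AD·BA·AD·BA·BA·AA·BA·AC·AD·BA·BA·AC·AD·BA·AD·BA·BA·BA·BA·AC·AD·BA·AD·BA·BA·BA
    A ↦ BA
    B ↦ AD
    C ↦ AA
    D ↦ AC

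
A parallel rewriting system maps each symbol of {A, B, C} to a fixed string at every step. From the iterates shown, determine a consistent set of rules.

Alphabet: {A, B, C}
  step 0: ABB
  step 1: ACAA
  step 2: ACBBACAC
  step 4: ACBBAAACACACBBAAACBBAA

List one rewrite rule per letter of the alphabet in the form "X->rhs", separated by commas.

  step 1 ⇒ step 2: ACAA ⇒ AC·BB·AC·AC
    A ↦ AC
    C ↦ BB
  step 0 ⇒ step 1: ABB ⇒ AC·A·A
    B ↦ A

A->AC, B->A, C->BB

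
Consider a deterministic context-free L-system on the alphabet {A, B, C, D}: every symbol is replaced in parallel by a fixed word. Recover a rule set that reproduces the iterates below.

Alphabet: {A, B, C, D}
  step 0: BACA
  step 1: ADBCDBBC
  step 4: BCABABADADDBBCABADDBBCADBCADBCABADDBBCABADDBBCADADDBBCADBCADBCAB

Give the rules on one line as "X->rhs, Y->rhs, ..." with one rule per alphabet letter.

  step 0 ⇒ step 1: BACA ⇒ AD·BC·DB·BC
    A ↦ BC
    B ↦ AD
    C ↦ DB
    D ↦ AB  (constrained at step 1)

A->BC, B->AD, C->DB, D->AB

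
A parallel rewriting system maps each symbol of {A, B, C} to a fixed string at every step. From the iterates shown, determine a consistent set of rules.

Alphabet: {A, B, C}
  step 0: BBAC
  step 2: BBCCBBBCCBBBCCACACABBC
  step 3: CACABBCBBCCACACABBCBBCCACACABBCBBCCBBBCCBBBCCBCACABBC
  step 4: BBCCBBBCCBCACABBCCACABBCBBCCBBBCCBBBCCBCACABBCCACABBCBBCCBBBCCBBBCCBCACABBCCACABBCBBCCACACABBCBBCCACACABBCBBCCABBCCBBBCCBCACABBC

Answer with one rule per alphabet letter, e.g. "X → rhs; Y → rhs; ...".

A->CB, B->CA, C->BBC

  step 3 ⇒ step 4: CACABBCBBCCACACABBCBBCCACACABBCBBCCBBBCCBBBCCBCACABBC ⇒ BBC·CB·BBC·CB·CA·CA·BBC·CA·CA·BBC·BBC·CB·BBC·CB·BBC·CB·CA·CA·BBC·CA·CA·BBC·BBC·CB·BBC·CB·BBC·CB·CA·CA·BBC·CA·CA·BBC·BBC·CA·CA·CA·BBC·BBC·CA·CA·CA·BBC·BBC·CA·BBC·CB·BBC·CB·CA·CA·BBC
    A ↦ CB
    B ↦ CA
    C ↦ BBC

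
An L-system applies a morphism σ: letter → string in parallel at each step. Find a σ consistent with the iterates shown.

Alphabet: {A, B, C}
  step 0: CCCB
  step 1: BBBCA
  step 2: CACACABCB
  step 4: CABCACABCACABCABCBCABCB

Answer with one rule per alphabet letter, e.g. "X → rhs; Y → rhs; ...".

  step 1 ⇒ step 2: BBBCA ⇒ CA·CA·CA·B·CB
    A ↦ CB
    B ↦ CA
    C ↦ B

A->CB, B->CA, C->B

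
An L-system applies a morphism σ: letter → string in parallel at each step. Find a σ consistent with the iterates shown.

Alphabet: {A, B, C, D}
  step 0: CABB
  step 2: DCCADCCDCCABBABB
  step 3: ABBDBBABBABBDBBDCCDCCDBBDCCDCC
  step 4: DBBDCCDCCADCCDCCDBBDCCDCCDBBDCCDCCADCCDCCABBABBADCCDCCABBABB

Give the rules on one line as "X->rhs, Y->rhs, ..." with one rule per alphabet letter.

  step 3 ⇒ step 4: ABBDBBABBABBDBBDCCDCCDBBDCCDCC ⇒ DBB·DCC·DCC·A·DCC·DCC·DBB·DCC·DCC·DBB·DCC·DCC·A·DCC·DCC·A·B·B·A·B·B·A·DCC·DCC·A·B·B·A·B·B
    A ↦ DBB
    B ↦ DCC
    C ↦ B
    D ↦ A

A->DBB, B->DCC, C->B, D->A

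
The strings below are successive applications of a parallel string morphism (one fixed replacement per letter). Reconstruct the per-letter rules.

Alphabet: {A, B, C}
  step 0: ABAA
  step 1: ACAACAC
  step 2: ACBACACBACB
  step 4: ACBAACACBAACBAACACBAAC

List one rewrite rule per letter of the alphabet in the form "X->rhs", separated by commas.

  step 1 ⇒ step 2: ACAACAC ⇒ AC·B·AC·AC·B·AC·B
    A ↦ AC
    C ↦ B
  step 0 ⇒ step 1: ABAA ⇒ AC·A·AC·AC
    B ↦ A

A->AC, B->A, C->B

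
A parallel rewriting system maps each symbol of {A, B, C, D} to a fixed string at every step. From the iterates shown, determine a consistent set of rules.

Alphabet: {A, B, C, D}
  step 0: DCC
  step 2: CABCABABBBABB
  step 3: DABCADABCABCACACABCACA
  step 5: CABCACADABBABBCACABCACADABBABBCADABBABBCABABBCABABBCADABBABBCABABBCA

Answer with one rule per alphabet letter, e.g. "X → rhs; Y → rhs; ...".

  step 2 ⇒ step 3: CABCABABBBABB ⇒ DA·B·CA·DA·B·CA·B·CA·CA·CA·B·CA·CA
    A ↦ B
    B ↦ CA
    C ↦ DA
    D ↦ BAB  (constrained at step 0)

A->B, B->CA, C->DA, D->BAB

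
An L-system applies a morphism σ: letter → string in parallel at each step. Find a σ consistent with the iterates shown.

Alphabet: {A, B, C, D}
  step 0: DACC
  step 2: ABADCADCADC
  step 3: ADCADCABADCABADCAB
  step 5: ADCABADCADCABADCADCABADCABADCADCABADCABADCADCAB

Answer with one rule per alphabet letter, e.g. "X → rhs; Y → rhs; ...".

A->AD, B->C, C->AB, D->C

  step 2 ⇒ step 3: ABADCADCADC ⇒ AD·C·AD·C·AB·AD·C·AB·AD·C·AB
    A ↦ AD
    B ↦ C
    C ↦ AB
    D ↦ C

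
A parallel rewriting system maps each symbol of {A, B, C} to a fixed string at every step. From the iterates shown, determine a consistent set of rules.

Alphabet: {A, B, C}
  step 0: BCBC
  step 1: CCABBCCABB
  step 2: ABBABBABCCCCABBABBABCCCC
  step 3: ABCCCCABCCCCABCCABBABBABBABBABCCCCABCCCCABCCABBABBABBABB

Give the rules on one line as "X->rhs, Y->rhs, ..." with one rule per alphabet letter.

A->AB, B->CC, C->ABB

  step 2 ⇒ step 3: ABBABBABCCCCABBABBABCCCC ⇒ AB·CC·CC·AB·CC·CC·AB·CC·ABB·ABB·ABB·ABB·AB·CC·CC·AB·CC·CC·AB·CC·ABB·ABB·ABB·ABB
    A ↦ AB
    B ↦ CC
    C ↦ ABB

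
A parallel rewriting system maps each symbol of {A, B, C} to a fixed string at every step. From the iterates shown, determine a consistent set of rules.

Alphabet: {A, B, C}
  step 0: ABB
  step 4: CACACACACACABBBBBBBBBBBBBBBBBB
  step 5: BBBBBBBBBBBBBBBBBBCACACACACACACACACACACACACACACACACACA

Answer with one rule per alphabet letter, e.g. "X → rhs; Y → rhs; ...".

  step 4 ⇒ step 5: CACACACACACABBBBBBBBBBBBBBBBBB ⇒ B·BB·B·BB·B·BB·B·BB·B·BB·B·BB·CA·CA·CA·CA·CA·CA·CA·CA·CA·CA·CA·CA·CA·CA·CA·CA·CA·CA
    A ↦ BB
    B ↦ CA
    C ↦ B

A->BB, B->CA, C->B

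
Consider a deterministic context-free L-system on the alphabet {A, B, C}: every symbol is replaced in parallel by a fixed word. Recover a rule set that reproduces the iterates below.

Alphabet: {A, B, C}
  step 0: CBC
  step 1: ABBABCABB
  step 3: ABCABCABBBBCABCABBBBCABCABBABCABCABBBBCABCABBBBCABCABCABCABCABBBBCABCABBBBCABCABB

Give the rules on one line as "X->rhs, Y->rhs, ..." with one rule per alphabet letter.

  step 0 ⇒ step 1: CBC ⇒ ABB·ABC·ABB
    B ↦ ABC
    C ↦ ABB
    A ↦ BBC  (constrained at step 1)

A->BBC, B->ABC, C->ABB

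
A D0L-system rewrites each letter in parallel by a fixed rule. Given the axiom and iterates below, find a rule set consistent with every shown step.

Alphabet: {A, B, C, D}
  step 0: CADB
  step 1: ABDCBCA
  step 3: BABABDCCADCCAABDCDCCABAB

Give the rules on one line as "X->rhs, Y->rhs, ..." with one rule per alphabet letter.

  step 0 ⇒ step 1: CADB ⇒ AB·DC·B·CA
    A ↦ DC
    B ↦ CA
    C ↦ AB
    D ↦ B

A->DC, B->CA, C->AB, D->B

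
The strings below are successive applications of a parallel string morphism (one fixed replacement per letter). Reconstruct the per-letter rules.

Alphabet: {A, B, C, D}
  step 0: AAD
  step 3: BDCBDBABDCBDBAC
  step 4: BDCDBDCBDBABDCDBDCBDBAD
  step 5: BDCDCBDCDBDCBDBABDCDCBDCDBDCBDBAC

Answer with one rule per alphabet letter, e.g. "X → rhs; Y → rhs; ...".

A->BA, B->BD, C->D, D->C

  step 4 ⇒ step 5: BDCDBDCBDBABDCDBDCBDBAD ⇒ BD·C·D·C·BD·C·D·BD·C·BD·BA·BD·C·D·C·BD·C·D·BD·C·BD·BA·C
    A ↦ BA
    B ↦ BD
    C ↦ D
    D ↦ C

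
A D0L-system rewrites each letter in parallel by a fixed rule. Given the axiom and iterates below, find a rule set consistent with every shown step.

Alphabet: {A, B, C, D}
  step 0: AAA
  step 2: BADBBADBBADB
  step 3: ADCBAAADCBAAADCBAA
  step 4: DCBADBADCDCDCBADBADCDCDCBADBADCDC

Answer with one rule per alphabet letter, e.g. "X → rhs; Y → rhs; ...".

  step 3 ⇒ step 4: ADCBAAADCBAAADCBAA ⇒ DC·BA·DB·A·DC·DC·DC·BA·DB·A·DC·DC·DC·BA·DB·A·DC·DC
    A ↦ DC
    B ↦ A
    C ↦ DB
    D ↦ BA

A->DC, B->A, C->DB, D->BA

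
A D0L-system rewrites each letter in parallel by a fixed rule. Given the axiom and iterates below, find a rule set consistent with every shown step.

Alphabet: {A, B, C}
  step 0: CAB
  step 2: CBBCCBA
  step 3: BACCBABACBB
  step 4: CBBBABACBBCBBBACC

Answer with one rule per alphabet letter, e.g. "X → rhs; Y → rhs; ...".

A->BB, B->C, C->BA

  step 3 ⇒ step 4: BACCBABACBB ⇒ C·BB·BA·BA·C·BB·C·BB·BA·C·C
    A ↦ BB
    B ↦ C
    C ↦ BA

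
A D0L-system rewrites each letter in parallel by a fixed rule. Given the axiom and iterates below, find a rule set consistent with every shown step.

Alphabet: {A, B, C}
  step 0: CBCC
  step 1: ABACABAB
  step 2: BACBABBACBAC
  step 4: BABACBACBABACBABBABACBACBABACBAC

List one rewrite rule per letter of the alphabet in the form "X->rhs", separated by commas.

  step 1 ⇒ step 2: ABACABAB ⇒ B·AC·B·AB·B·AC·B·AC
    A ↦ B
    B ↦ AC
    C ↦ AB

A->B, B->AC, C->AB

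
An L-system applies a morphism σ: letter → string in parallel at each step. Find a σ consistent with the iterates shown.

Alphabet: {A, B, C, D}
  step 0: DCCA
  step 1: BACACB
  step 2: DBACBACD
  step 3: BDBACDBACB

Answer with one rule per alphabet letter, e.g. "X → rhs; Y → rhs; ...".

  step 2 ⇒ step 3: DBACBACD ⇒ B·D·B·AC·D·B·AC·B
    A ↦ B
    B ↦ D
    C ↦ AC
    D ↦ B

A->B, B->D, C->AC, D->B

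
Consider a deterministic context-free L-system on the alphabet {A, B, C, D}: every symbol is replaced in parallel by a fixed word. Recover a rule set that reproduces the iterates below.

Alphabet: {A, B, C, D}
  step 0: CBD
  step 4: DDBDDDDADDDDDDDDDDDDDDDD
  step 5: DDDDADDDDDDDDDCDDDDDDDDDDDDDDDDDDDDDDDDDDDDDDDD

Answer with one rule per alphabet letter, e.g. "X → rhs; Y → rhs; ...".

  step 4 ⇒ step 5: DDBDDDDADDDDDDDDDDDDDDDD ⇒ DD·DD·A·DD·DD·DD·DD·DC·DD·DD·DD·DD·DD·DD·DD·DD·DD·DD·DD·DD·DD·DD·DD·DD
    A ↦ DC
    B ↦ A
    D ↦ DD
    C ↦ B  (constrained at step 0)

A->DC, B->A, C->B, D->DD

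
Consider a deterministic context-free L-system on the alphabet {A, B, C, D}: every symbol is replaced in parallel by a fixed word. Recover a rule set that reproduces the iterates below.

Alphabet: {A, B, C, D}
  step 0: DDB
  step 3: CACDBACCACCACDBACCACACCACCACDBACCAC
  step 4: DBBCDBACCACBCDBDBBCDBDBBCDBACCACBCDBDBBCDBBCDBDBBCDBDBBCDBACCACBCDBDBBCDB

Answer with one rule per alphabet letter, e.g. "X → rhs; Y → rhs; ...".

A->BC, B->CAC, C->DB, D->AC

  step 3 ⇒ step 4: CACDBACCACCACDBACCACACCACCACDBACCAC ⇒ DB·BC·DB·AC·CAC·BC·DB·DB·BC·DB·DB·BC·DB·AC·CAC·BC·DB·DB·BC·DB·BC·DB·DB·BC·DB·DB·BC·DB·AC·CAC·BC·DB·DB·BC·DB
    A ↦ BC
    B ↦ CAC
    C ↦ DB
    D ↦ AC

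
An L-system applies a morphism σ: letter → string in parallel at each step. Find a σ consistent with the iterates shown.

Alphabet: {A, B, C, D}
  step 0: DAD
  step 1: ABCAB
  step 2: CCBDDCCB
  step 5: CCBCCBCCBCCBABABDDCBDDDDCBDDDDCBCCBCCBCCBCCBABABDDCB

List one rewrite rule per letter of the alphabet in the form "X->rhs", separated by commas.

A->C, B->CB, C->DD, D->AB

  step 1 ⇒ step 2: ABCAB ⇒ C·CB·DD·C·CB
    A ↦ C
    B ↦ CB
    C ↦ DD
  step 0 ⇒ step 1: DAD ⇒ AB·C·AB
    D ↦ AB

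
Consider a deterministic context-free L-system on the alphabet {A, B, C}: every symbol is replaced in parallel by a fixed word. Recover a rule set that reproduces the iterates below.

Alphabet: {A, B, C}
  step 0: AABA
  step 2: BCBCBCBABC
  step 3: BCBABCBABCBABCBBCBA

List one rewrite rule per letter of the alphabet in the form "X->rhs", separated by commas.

A->B, B->BC, C->BA

  step 2 ⇒ step 3: BCBCBCBABC ⇒ BC·BA·BC·BA·BC·BA·BC·B·BC·BA
    A ↦ B
    B ↦ BC
    C ↦ BA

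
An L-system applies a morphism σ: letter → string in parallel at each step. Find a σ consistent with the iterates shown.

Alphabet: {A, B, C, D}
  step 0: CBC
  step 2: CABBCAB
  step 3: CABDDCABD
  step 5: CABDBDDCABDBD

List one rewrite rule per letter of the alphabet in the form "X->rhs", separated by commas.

  step 2 ⇒ step 3: CABBCAB ⇒ CA·B·D·D·CA·B·D
    A ↦ B
    B ↦ D
    C ↦ CA
    D ↦ B  (constrained at step 3)

A->B, B->D, C->CA, D->B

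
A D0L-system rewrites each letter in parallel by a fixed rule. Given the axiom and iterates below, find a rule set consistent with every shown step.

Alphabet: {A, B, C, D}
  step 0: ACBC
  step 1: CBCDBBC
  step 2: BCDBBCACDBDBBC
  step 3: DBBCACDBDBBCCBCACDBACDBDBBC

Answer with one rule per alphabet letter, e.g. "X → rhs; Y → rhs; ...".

  step 2 ⇒ step 3: BCDBBCACDBDBBC ⇒ DB·BC·AC·DB·DB·BC·C·BC·AC·DB·AC·DB·DB·BC
    A ↦ C
    B ↦ DB
    C ↦ BC
    D ↦ AC

A->C, B->DB, C->BC, D->AC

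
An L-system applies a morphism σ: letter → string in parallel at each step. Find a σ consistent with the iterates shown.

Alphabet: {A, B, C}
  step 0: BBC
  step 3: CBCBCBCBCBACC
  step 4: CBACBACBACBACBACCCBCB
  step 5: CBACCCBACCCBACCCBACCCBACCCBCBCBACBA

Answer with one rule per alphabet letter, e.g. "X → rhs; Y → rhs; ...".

A->CC, B->A, C->CB

  step 4 ⇒ step 5: CBACBACBACBACBACCCBCB ⇒ CB·A·CC·CB·A·CC·CB·A·CC·CB·A·CC·CB·A·CC·CB·CB·CB·A·CB·A
    A ↦ CC
    B ↦ A
    C ↦ CB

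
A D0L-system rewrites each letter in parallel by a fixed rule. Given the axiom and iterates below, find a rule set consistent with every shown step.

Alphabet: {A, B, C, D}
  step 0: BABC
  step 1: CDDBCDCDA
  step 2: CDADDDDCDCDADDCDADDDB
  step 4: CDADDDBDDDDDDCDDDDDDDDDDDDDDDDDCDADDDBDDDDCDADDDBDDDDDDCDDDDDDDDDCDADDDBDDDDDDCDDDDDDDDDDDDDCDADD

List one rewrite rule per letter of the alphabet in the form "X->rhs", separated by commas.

  step 1 ⇒ step 2: CDDBCDCDA ⇒ CDA·DD·DD·CD·CDA·DD·CDA·DD·DB
    A ↦ DB
    B ↦ CD
    C ↦ CDA
    D ↦ DD

A->DB, B->CD, C->CDA, D->DD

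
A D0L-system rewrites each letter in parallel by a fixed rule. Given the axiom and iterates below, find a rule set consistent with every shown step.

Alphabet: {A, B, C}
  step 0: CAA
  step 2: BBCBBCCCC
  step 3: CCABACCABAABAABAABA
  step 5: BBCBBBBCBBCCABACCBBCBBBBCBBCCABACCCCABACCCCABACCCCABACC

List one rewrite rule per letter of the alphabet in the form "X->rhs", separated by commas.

  step 2 ⇒ step 3: BBCBBCCCC ⇒ C·C·ABA·C·C·ABA·ABA·ABA·ABA
    B ↦ C
    C ↦ ABA
    A ↦ BB  (constrained at step 0)

A->BB, B->C, C->ABA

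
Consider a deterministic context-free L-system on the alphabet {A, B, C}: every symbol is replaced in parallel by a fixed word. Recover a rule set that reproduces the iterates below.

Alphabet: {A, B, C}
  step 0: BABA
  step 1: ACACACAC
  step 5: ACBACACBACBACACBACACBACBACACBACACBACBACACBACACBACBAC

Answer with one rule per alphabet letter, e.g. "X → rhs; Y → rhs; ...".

A->AC, B->AC, C->B

  step 0 ⇒ step 1: BABA ⇒ AC·AC·AC·AC
    A ↦ AC
    B ↦ AC
    C ↦ B  (constrained at step 1)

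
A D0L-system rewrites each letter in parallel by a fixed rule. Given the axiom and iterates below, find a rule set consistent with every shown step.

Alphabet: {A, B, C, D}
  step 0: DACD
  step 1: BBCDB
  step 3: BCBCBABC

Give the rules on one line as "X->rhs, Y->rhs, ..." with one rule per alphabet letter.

  step 0 ⇒ step 1: DACD ⇒ B·BC·D·B
    A ↦ BC
    C ↦ D
    D ↦ B
    B ↦ A  (constrained at step 1)

A->BC, B->A, C->D, D->B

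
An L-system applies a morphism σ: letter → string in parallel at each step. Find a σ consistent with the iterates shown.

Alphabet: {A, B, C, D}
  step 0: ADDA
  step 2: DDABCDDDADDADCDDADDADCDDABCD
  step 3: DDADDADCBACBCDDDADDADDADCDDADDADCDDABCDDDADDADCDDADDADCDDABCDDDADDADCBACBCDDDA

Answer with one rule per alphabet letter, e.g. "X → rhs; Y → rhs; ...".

A->DC, B->BAC, C->BCD, D->DDA

  step 2 ⇒ step 3: DDABCDDDADDADCDDADDADCDDABCD ⇒ DDA·DDA·DC·BAC·BCD·DDA·DDA·DDA·DC·DDA·DDA·DC·DDA·BCD·DDA·DDA·DC·DDA·DDA·DC·DDA·BCD·DDA·DDA·DC·BAC·BCD·DDA
    A ↦ DC
    B ↦ BAC
    C ↦ BCD
    D ↦ DDA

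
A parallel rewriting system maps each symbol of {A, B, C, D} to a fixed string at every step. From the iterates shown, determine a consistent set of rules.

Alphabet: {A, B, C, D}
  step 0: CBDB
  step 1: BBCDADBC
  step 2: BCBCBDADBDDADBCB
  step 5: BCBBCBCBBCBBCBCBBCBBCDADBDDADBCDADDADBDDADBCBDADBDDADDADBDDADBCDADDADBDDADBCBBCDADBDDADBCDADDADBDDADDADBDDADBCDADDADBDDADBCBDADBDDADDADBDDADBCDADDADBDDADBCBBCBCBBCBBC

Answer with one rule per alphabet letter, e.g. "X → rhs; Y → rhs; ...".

A->BD, B->BC, C->B, D->DAD

  step 1 ⇒ step 2: BBCDADBC ⇒ BC·BC·B·DAD·BD·DAD·BC·B
    A ↦ BD
    B ↦ BC
    C ↦ B
    D ↦ DAD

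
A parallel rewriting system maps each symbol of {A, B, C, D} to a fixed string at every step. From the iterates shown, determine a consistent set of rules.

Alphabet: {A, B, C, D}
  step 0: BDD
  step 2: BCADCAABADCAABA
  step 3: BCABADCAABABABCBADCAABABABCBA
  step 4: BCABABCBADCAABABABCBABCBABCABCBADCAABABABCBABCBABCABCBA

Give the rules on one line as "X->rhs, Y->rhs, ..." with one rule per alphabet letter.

  step 3 ⇒ step 4: BCABADCAABABABCBADCAABABABCBA ⇒ BC·A·BA·BC·BA·DCA·A·BA·BA·BC·BA·BC·BA·BC·A·BC·BA·DCA·A·BA·BA·BC·BA·BC·BA·BC·A·BC·BA
    A ↦ BA
    B ↦ BC
    C ↦ A
    D ↦ DCA

A->BA, B->BC, C->A, D->DCA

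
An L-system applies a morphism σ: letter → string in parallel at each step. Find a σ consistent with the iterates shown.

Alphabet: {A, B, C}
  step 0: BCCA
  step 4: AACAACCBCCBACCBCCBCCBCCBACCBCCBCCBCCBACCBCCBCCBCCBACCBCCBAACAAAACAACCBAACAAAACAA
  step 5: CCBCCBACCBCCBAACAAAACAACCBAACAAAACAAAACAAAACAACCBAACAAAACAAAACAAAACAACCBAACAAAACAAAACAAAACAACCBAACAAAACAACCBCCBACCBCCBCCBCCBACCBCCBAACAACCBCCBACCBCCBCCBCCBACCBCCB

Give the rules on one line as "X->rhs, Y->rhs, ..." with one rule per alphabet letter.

A->CCB, B->CAA, C->A

  step 4 ⇒ step 5: AACAACCBCCBACCBCCBCCBCCBACCBCCBCCBCCBACCBCCBCCBCCBACCBCCBAACAAAACAACCBAACAAAACAA ⇒ CCB·CCB·A·CCB·CCB·A·A·CAA·A·A·CAA·CCB·A·A·CAA·A·A·CAA·A·A·CAA·A·A·CAA·CCB·A·A·CAA·A·A·CAA·A·A·CAA·A·A·CAA·CCB·A·A·CAA·A·A·CAA·A·A·CAA·A·A·CAA·CCB·A·A·CAA·A·A·CAA·CCB·CCB·A·CCB·CCB·CCB·CCB·A·CCB·CCB·A·A·CAA·CCB·CCB·A·CCB·CCB·CCB·CCB·A·CCB·CCB
    A ↦ CCB
    B ↦ CAA
    C ↦ A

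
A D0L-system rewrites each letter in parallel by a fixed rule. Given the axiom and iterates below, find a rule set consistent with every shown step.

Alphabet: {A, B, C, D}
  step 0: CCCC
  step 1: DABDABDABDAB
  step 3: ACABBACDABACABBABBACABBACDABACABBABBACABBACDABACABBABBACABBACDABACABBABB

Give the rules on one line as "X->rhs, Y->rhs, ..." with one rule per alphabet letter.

A->AC, B->ABB, C->DAB, D->AB

  step 0 ⇒ step 1: CCCC ⇒ DAB·DAB·DAB·DAB
    C ↦ DAB
    A ↦ AC  (constrained at step 1)
    B ↦ ABB  (constrained at step 1)
    D ↦ AB  (constrained at step 1)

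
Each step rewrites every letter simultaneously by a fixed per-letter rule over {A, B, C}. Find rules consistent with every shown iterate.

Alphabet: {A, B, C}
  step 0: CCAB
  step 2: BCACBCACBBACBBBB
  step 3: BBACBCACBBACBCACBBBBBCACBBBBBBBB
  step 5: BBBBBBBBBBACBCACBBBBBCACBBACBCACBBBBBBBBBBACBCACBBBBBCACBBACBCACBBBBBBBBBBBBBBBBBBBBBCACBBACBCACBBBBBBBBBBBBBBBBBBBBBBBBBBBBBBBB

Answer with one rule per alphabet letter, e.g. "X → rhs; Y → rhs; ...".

A->BC, B->BB, C->AC

  step 2 ⇒ step 3: BCACBCACBBACBBBB ⇒ BB·AC·BC·AC·BB·AC·BC·AC·BB·BB·BC·AC·BB·BB·BB·BB
    A ↦ BC
    B ↦ BB
    C ↦ AC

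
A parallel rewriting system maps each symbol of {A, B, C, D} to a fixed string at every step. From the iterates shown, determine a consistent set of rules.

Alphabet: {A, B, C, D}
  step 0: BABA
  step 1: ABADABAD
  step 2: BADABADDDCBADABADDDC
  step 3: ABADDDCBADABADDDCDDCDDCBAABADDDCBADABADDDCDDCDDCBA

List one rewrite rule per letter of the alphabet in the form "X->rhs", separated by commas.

  step 2 ⇒ step 3: BADABADDDCBADABADDDC ⇒ A·BAD·DDC·BAD·A·BAD·DDC·DDC·DDC·BA·A·BAD·DDC·BAD·A·BAD·DDC·DDC·DDC·BA
    A ↦ BAD
    B ↦ A
    C ↦ BA
    D ↦ DDC

A->BAD, B->A, C->BA, D->DDC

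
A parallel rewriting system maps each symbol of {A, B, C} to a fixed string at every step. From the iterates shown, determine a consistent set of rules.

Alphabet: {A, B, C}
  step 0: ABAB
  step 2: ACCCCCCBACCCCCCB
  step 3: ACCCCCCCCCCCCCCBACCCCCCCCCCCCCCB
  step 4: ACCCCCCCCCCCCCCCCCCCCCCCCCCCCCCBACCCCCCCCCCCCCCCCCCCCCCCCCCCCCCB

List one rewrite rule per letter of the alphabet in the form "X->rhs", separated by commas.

A->AC, B->CB, C->CC

  step 3 ⇒ step 4: ACCCCCCCCCCCCCCBACCCCCCCCCCCCCCB ⇒ AC·CC·CC·CC·CC·CC·CC·CC·CC·CC·CC·CC·CC·CC·CC·CB·AC·CC·CC·CC·CC·CC·CC·CC·CC·CC·CC·CC·CC·CC·CC·CB
    A ↦ AC
    B ↦ CB
    C ↦ CC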